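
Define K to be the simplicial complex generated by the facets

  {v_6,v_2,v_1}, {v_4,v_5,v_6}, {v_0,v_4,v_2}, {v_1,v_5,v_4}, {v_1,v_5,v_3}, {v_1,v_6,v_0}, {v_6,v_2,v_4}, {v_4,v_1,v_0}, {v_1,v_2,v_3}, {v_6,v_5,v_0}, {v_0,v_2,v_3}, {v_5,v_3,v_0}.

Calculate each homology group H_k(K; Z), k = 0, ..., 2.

H_0 ≅ Z,  H_1 ≅ Z/2,  H_2 = 0.

Fix the vertex order v_0 < v_1 < v_2 < v_3 < v_4 < v_5 < v_6 and write every simplex with vertices in increasing order. Then dim K = 2 and the simplices of K are:

  0-simplices (7): [v_0], [v_1], [v_2], [v_3], [v_4], [v_5], [v_6]
  1-simplices (18): (18 of them)
  2-simplices (12): (12 of them)

giving chain groups C_0 ≅ Z^7, C_1 ≅ Z^18, C_2 ≅ Z^12.

Boundary ∂_1: C_1 → C_0 maps an edge to its endpoints' difference, ∂[p,q] = q − p. For instance
  ∂[v_5,v_6] = [v_6] − [v_5].
This gives a 7×18 integer matrix of rank 6; reducing to Smith normal form yields diagonal entries (1,1,1,1,1,1).

∂_2: C_2 → C_1 maps a triangle to the signed sum of its edges. For instance
  ∂[v_0,v_2,v_4] = [v_2,v_4] − [v_0,v_4] + [v_0,v_2],
  ∂[v_0,v_3,v_5] = [v_3,v_5] − [v_0,v_5] + [v_0,v_3].
The resulting 18×12 matrix has rank 12, and its Smith normal form has invariant factors (1,1,1,1,1,1,1,1,1,1,1,2).

Reading off H_k = ker ∂_k / im ∂_{k+1}:

  H_0: rank C_0 − rank ∂_1 = 7 − 6 = 1, and the invariant factors of ∂_1 are all 1, so H_0 = Z.
  H_1: rank ker ∂_1 − rank ∂_2 = (18 − 6) − 12 = 0, and ∂_2 has invariant factor 2 > 1, so H_1 = Z/2.
  H_2: rank ker ∂_2 − rank ∂_3 = (12 − 12) − 0 = 0, and there is no ∂_3, so H_2 = 0.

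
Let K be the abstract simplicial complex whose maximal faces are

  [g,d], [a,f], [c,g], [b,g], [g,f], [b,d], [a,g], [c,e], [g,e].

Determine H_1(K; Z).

H_1 ≅ Z^3.

Order the vertices as a < b < c < d < e < f < g. Listing each simplex with vertices in this order, K has dimension 1 with simplices:

  0-simplices (7): a, b, c, d, e, f, g
  1-simplices (9): af, ag, bd, bg, ce, cg, dg, eg, fg

Hence C_0 ≅ Z^7, C_1 ≅ Z^9.

The boundary map ∂_1: C_1 → C_0 is given by ∂[p,q] = [q] − [p]. For instance
  ∂ce = e − c.
The 7×9 boundary matrix has rank 6 and Smith normal form diag(1,1,1,1,1,1).

Now H_k = ker ∂_k / im ∂_{k+1}, so:

  H_1: rank ker ∂_1 − rank ∂_2 = (9 − 6) − 0 = 3, and there is no ∂_2, so H_1 ≅ Z^3.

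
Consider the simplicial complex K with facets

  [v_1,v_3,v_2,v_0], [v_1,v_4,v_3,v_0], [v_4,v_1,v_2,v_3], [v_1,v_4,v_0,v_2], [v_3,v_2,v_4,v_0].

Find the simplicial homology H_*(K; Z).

Take the total order v_0 < v_1 < v_2 < v_3 < v_4 on the vertex set. Then K (dimension 3) consists of the simplices:

  0-simplices (5): [v_0], [v_1], [v_2], [v_3], [v_4]
  1-simplices (10): [v_0,v_1], [v_0,v_2], [v_0,v_3], [v_0,v_4], [v_1,v_2], [v_1,v_3], [v_1,v_4], [v_2,v_3], [v_2,v_4], [v_3,v_4]
  2-simplices (10): [v_0,v_1,v_2], [v_0,v_1,v_3], [v_0,v_1,v_4], [v_0,v_2,v_3], [v_0,v_2,v_4], [v_0,v_3,v_4], [v_1,v_2,v_3], [v_1,v_2,v_4], [v_1,v_3,v_4], [v_2,v_3,v_4]
  3-simplices (5): [v_0,v_1,v_2,v_3], [v_0,v_1,v_2,v_4], [v_0,v_1,v_3,v_4], [v_0,v_2,v_3,v_4], [v_1,v_2,v_3,v_4]

so the chain groups are C_0 ≅ Z^5, C_1 ≅ Z^10, C_2 ≅ Z^10, C_3 ≅ Z^5.

Boundary ∂_1: C_1 → C_0 is given by ∂[p,q] = [q] − [p].
This gives a 5×10 integer matrix of rank 4; reducing to Smith normal form yields diagonal entries (1,1,1,1).

∂_2: C_2 → C_1 maps a triangle to the signed sum of its edges. For instance
  ∂[v_1,v_3,v_4] = [v_3,v_4] − [v_1,v_4] + [v_1,v_3],
  ∂[v_0,v_1,v_3] = [v_1,v_3] − [v_0,v_3] + [v_0,v_1].
This gives a 10×10 integer matrix of rank 6; reducing to Smith normal form yields diagonal entries (1,1,1,1,1,1).

Boundary ∂_3: C_3 → C_2 sends each 3-simplex σ to the alternating sum Σ_i (−1)^i (σ with its i-th vertex removed). For instance
  ∂[v_0,v_2,v_3,v_4] = [v_2,v_3,v_4] − [v_0,v_3,v_4] + [v_0,v_2,v_4] − [v_0,v_2,v_3],
  ∂[v_1,v_2,v_3,v_4] = [v_2,v_3,v_4] − [v_1,v_3,v_4] + [v_1,v_2,v_4] − [v_1,v_2,v_3].
The resulting 10×5 matrix has rank 4, and its Smith normal form has invariant factors (1,1,1,1).

Now H_k = ker ∂_k / im ∂_{k+1}, so:

  H_0: rank C_0 − rank ∂_1 = 5 − 4 = 1, and the invariant factors of ∂_1 are all 1, so H_0 = Z.
  H_1: rank ker ∂_1 − rank ∂_2 = (10 − 4) − 6 = 0, and the invariant factors of ∂_2 are all 1, so H_1 = 0.
  H_2: rank ker ∂_2 − rank ∂_3 = (10 − 6) − 4 = 0, and the invariant factors of ∂_3 are all 1, so H_2 = 0.
  H_3: rank ker ∂_3 − rank ∂_4 = (5 − 4) − 0 = 1, and there is no ∂_4, so H_3 = Z.

As a check, the Euler characteristic is 5 − 10 + 10 − 5 = 0, which agrees with 1 − 0 + 0 − 1 = 0.

H_0 = Z,  H_1 = 0,  H_2 = 0,  H_3 = Z.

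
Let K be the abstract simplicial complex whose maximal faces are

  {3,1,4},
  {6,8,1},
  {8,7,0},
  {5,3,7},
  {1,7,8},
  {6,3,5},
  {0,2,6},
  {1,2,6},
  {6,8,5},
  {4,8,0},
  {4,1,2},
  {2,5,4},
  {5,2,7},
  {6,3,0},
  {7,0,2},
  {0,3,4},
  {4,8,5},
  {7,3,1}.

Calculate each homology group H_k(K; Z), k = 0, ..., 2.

We work with the vertex ordering 0 < 1 < 2 < 3 < 4 < 5 < 6 < 7 < 8. The simplices of K, each written with vertices in increasing order, are:

  0-simplices (9): [0], [1], [2], [3], [4], [5], [6], [7], [8]
  1-simplices (27): (27 of them)
  2-simplices (18): [0,2,6], [0,2,7], [0,3,4], [0,3,6], [0,4,8], [0,7,8], [1,2,4], [1,2,6], [1,3,4], [1,3,7], [1,6,8], [1,7,8], [2,4,5], [2,5,7], [3,5,6], [3,5,7], [4,5,8], [5,6,8]

giving chain groups C_0 ≅ Z^9, C_1 ≅ Z^27, C_2 ≅ Z^18.

Boundary ∂_1: C_1 → C_0 is given by ∂[p,q] = [q] − [p]. For instance
  ∂[4,5] = [5] − [4].
This gives a 9×27 integer matrix of rank 8; reducing to Smith normal form yields diagonal entries (1,1,1,1,1,1,1,1).

Boundary ∂_2: C_2 → C_1 sends each 2-simplex [p,q,r] to [q,r] − [p,r] + [p,q]. For instance
  ∂[1,3,7] = [3,7] − [1,7] + [1,3],
  ∂[3,5,6] = [5,6] − [3,6] + [3,5].
The 27×18 boundary matrix has rank 17 and Smith normal form diag(1,1,1,1,1,1,1,1,1,1,1,1,1,1,1,1,1).

Now H_k = ker ∂_k / im ∂_{k+1}, so:

  H_0: rank C_0 − rank ∂_1 = 9 − 8 = 1, and the invariant factors of ∂_1 are all 1, so H_0 = Z.
  H_1: rank ker ∂_1 − rank ∂_2 = (27 − 8) − 17 = 2, and the invariant factors of ∂_2 are all 1, so H_1 = Z^2.
  H_2: rank ker ∂_2 − rank ∂_3 = (18 − 17) − 0 = 1, and there is no ∂_3, so H_2 = Z.

(K is a triangulation of the torus T^2.)

H_0 ≅ Z,  H_1 ≅ Z^2,  H_2 ≅ Z.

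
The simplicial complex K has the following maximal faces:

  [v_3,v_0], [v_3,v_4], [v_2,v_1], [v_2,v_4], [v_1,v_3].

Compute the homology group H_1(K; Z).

H_1 ≅ Z.

Take the total order v_0 < v_1 < v_2 < v_3 < v_4 on the vertex set. Then K (dimension 1) consists of the simplices:

  0-simplices (5): [v_0], [v_1], [v_2], [v_3], [v_4]
  1-simplices (5): [v_0,v_3], [v_1,v_2], [v_1,v_3], [v_2,v_4], [v_3,v_4]

so the chain groups are C_0 ≅ Z^5, C_1 ≅ Z^5.

The boundary map ∂_1: C_1 → C_0 maps an edge to its endpoints' difference, ∂[p,q] = q − p. For instance
  ∂[v_3,v_4] = [v_4] − [v_3].
As a 5×5 matrix over Z this has rank 4, with invariant factors (1,1,1,1).

Now H_k = ker ∂_k / im ∂_{k+1}, so:

  H_1: rank ker ∂_1 − rank ∂_2 = (5 − 4) − 0 = 1, and there is no ∂_2, so H_1 = Z.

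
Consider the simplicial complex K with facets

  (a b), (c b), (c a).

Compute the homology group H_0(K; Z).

H_0 = Z.

Fix the vertex order a < b < c and write every simplex with vertices in increasing order. Then dim K = 1 and the simplices of K are:

  0-simplices (3): a, b, c
  1-simplices (3): ab, ac, bc

giving chain groups C_0 ≅ Z^3, C_1 ≅ Z^3.

Boundary ∂_1: C_1 → C_0 sends each edge [p,q] (with p < q) to q − p. For instance
  ∂bc = c − b.
As a 3×3 matrix over Z this has rank 2, with invariant factors (1,1).

Computing H_k = (kernel of ∂_k) / (image of ∂_{k+1}):

  H_0: rank C_0 − rank ∂_1 = 3 − 2 = 1, and the invariant factors of ∂_1 are all 1, so H_0 = Z.

(K is a triangulation of the circle S^1.)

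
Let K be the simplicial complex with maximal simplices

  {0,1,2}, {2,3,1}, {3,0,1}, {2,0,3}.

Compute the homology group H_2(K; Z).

Take the total order 0 < 1 < 2 < 3 on the vertex set. Then K (dimension 2) consists of the simplices:

  0-simplices (4): [0], [1], [2], [3]
  1-simplices (6): [0,1], [0,2], [0,3], [1,2], [1,3], [2,3]
  2-simplices (4): [0,1,2], [0,1,3], [0,2,3], [1,2,3]

so the chain groups are C_0 ≅ Z^4, C_1 ≅ Z^6, C_2 ≅ Z^4.

∂_1: C_1 → C_0 is given by ∂[p,q] = [q] − [p]. For instance
  ∂[1,2] = [2] − [1].
The resulting 4×6 matrix has rank 3, and its Smith normal form has invariant factors (1,1,1).

∂_2: C_2 → C_1 maps a triangle to the signed sum of its edges. For instance
  ∂[0,1,3] = [1,3] − [0,3] + [0,1],
  ∂[1,2,3] = [2,3] − [1,3] + [1,2].
This gives a 6×4 integer matrix of rank 3; reducing to Smith normal form yields diagonal entries (1,1,1).

Reading off H_k = ker ∂_k / im ∂_{k+1}:

  H_2: rank ker ∂_2 − rank ∂_3 = (4 − 3) − 0 = 1, and there is no ∂_3, so H_2 = Z.

H_2 ≅ Z.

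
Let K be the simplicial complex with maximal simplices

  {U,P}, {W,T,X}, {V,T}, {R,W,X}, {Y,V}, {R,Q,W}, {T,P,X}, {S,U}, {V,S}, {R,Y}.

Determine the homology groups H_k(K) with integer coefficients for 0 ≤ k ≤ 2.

Take the total order P < Q < R < S < T < U < V < W < X < Y on the vertex set. Then K (dimension 2) consists of the simplices:

  0-simplices (10): P, Q, R, S, T, U, V, W, X, Y
  1-simplices (15): PT, PU, PX, QR, QW, RW, RX, RY, SU, SV, TV, TW, TX, VY, WX
  2-simplices (4): PTX, QRW, RWX, TWX

giving chain groups C_0 ≅ Z^10, C_1 ≅ Z^15, C_2 ≅ Z^4.

∂_1: C_1 → C_0 maps an edge to its endpoints' difference, ∂[p,q] = q − p.
This gives a 10×15 integer matrix of rank 9; reducing to Smith normal form yields diagonal entries (1,1,1,1,1,1,1,1,1).

The boundary map ∂_2: C_2 → C_1 maps a triangle to the signed sum of its edges. For instance
  ∂RWX = WX − RX + RW,
  ∂QRW = RW − QW + QR.
This gives a 15×4 integer matrix of rank 4; reducing to Smith normal form yields diagonal entries (1,1,1,1).

From H_k ≅ ker(∂_k) / im(∂_{k+1}) we obtain:

  H_0: rank C_0 − rank ∂_1 = 10 − 9 = 1, and the invariant factors of ∂_1 are all 1, so H_0 ≅ Z.
  H_1: rank ker ∂_1 − rank ∂_2 = (15 − 9) − 4 = 2, and the invariant factors of ∂_2 are all 1, so H_1 ≅ Z^2.
  H_2: rank ker ∂_2 − rank ∂_3 = (4 − 4) − 0 = 0, and there is no ∂_3, so H_2 ≅ 0.

H_0 ≅ Z,  H_1 ≅ Z^2,  H_2 = 0.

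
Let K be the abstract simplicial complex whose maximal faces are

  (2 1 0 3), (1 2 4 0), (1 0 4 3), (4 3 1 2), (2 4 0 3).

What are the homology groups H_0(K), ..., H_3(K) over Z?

Order the vertices as 0 < 1 < 2 < 3 < 4. Listing each simplex with vertices in this order, K has dimension 3 with simplices:

  0-simplices (5): [0], [1], [2], [3], [4]
  1-simplices (10): [0,1], [0,2], [0,3], [0,4], [1,2], [1,3], [1,4], [2,3], [2,4], [3,4]
  2-simplices (10): [0,1,2], [0,1,3], [0,1,4], [0,2,3], [0,2,4], [0,3,4], [1,2,3], [1,2,4], [1,3,4], [2,3,4]
  3-simplices (5): [0,1,2,3], [0,1,2,4], [0,1,3,4], [0,2,3,4], [1,2,3,4]

so the chain groups are C_0 ≅ Z^5, C_1 ≅ Z^10, C_2 ≅ Z^10, C_3 ≅ Z^5.

Boundary ∂_1: C_1 → C_0 sends each edge [p,q] (with p < q) to q − p.
This gives a 5×10 integer matrix of rank 4; reducing to Smith normal form yields diagonal entries (1,1,1,1).

The boundary map ∂_2: C_2 → C_1 maps a triangle to the signed sum of its edges. For instance
  ∂[0,2,3] = [2,3] − [0,3] + [0,2],
  ∂[1,2,3] = [2,3] − [1,3] + [1,2].
This gives a 10×10 integer matrix of rank 6; reducing to Smith normal form yields diagonal entries (1,1,1,1,1,1).

∂_3: C_3 → C_2 sends each 3-simplex σ to the alternating sum Σ_i (−1)^i (σ with its i-th vertex removed). For instance
  ∂[0,1,3,4] = [1,3,4] − [0,3,4] + [0,1,4] − [0,1,3],
  ∂[1,2,3,4] = [2,3,4] − [1,3,4] + [1,2,4] − [1,2,3].
The resulting 10×5 matrix has rank 4, and its Smith normal form has invariant factors (1,1,1,1).

From H_k ≅ ker(∂_k) / im(∂_{k+1}) we obtain:

  H_0: rank C_0 − rank ∂_1 = 5 − 4 = 1, and the invariant factors of ∂_1 are all 1, so H_0 = Z.
  H_1: rank ker ∂_1 − rank ∂_2 = (10 − 4) − 6 = 0, and the invariant factors of ∂_2 are all 1, so H_1 = 0.
  H_2: rank ker ∂_2 − rank ∂_3 = (10 − 6) − 4 = 0, and the invariant factors of ∂_3 are all 1, so H_2 = 0.
  H_3: rank ker ∂_3 − rank ∂_4 = (5 − 4) − 0 = 1, and there is no ∂_4, so H_3 = Z.

(K is a triangulation of the 3-sphere S^3.)

H_0 ≅ Z,  H_1 = 0,  H_2 = 0,  H_3 ≅ Z.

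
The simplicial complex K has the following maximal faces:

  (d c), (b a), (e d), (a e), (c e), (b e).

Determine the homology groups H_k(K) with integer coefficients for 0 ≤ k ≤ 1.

Take the total order a < b < c < d < e on the vertex set. Then K (dimension 1) consists of the simplices:

  0-simplices (5): a, b, c, d, e
  1-simplices (6): ab, ae, be, cd, ce, de

Hence C_0 ≅ Z^5, C_1 ≅ Z^6.

Boundary ∂_1: C_1 → C_0 sends each edge [p,q] (with p < q) to q − p. For instance
  ∂ce = e − c.
The 5×6 boundary matrix has rank 4 and Smith normal form diag(1,1,1,1).

From H_k ≅ ker(∂_k) / im(∂_{k+1}) we obtain:

  H_0: rank C_0 − rank ∂_1 = 5 − 4 = 1, and the invariant factors of ∂_1 are all 1, so H_0 = Z.
  H_1: rank ker ∂_1 − rank ∂_2 = (6 − 4) − 0 = 2, and there is no ∂_2, so H_1 = Z^2.

As a check, the Euler characteristic is 5 − 6 = -1, which agrees with 1 − 2 = -1.

H_0 = Z,  H_1 = Z^2.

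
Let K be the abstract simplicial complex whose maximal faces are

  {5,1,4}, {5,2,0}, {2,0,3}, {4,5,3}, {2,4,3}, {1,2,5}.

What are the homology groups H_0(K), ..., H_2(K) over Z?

H_0 ≅ Z,  H_1 ≅ Z,  H_2 = 0.

Order the vertices as 0 < 1 < 2 < 3 < 4 < 5. Listing each simplex with vertices in this order, K has dimension 2 with simplices:

  0-simplices (6): [0], [1], [2], [3], [4], [5]
  1-simplices (12): [0,2], [0,3], [0,5], [1,2], [1,4], [1,5], [2,3], [2,4], [2,5], [3,4], [3,5], [4,5]
  2-simplices (6): [0,2,3], [0,2,5], [1,2,5], [1,4,5], [2,3,4], [3,4,5]

so the chain groups are C_0 ≅ Z^6, C_1 ≅ Z^12, C_2 ≅ Z^6.

Boundary ∂_1: C_1 → C_0 is given by ∂[p,q] = [q] − [p]. For instance
  ∂[4,5] = [5] − [4].
The resulting 6×12 matrix has rank 5, and its Smith normal form has invariant factors (1,1,1,1,1).

The boundary map ∂_2: C_2 → C_1 acts by ∂[p,q,r] = [q,r] − [p,r] + [p,q]. For instance
  ∂[0,2,5] = [2,5] − [0,5] + [0,2],
  ∂[1,4,5] = [4,5] − [1,5] + [1,4].
The 12×6 boundary matrix has rank 6 and Smith normal form diag(1,1,1,1,1,1).

Now H_k = ker ∂_k / im ∂_{k+1}, so:

  H_0: rank C_0 − rank ∂_1 = 6 − 5 = 1, and the invariant factors of ∂_1 are all 1, so H_0 ≅ Z.
  H_1: rank ker ∂_1 − rank ∂_2 = (12 − 5) − 6 = 1, and the invariant factors of ∂_2 are all 1, so H_1 ≅ Z.
  H_2: rank ker ∂_2 − rank ∂_3 = (6 − 6) − 0 = 0, and there is no ∂_3, so H_2 ≅ 0.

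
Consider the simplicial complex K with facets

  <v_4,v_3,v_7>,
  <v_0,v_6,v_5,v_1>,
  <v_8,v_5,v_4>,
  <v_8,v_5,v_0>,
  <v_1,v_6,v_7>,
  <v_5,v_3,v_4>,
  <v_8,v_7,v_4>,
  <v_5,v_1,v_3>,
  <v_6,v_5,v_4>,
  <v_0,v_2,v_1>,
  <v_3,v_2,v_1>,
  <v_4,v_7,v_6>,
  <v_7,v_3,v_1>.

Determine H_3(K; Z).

Take the total order v_0 < v_1 < v_2 < v_3 < v_4 < v_5 < v_6 < v_7 < v_8 on the vertex set. Then K (dimension 3) consists of the simplices:

  0-simplices (9): [v_0], [v_1], [v_2], [v_3], [v_4], [v_5], [v_6], [v_7], [v_8]
  1-simplices (22): (22 of them)
  2-simplices (16): (16 of them)
  3-simplices (1): [v_0,v_1,v_5,v_6]

giving chain groups C_0 ≅ Z^9, C_1 ≅ Z^22, C_2 ≅ Z^16, C_3 ≅ Z^1.

The boundary map ∂_1: C_1 → C_0 sends each edge [p,q] (with p < q) to q − p.
The resulting 9×22 matrix has rank 8, and its Smith normal form has invariant factors (1,1,1,1,1,1,1,1).

Boundary ∂_2: C_2 → C_1 maps a triangle to the signed sum of its edges. For instance
  ∂[v_4,v_5,v_6] = [v_5,v_6] − [v_4,v_6] + [v_4,v_5],
  ∂[v_4,v_7,v_8] = [v_7,v_8] − [v_4,v_8] + [v_4,v_7].
The 22×16 boundary matrix has rank 14 and Smith normal form diag(1,1,1,1,1,1,1,1,1,1,1,1,1,1).

Boundary ∂_3: C_3 → C_2 sends each 3-simplex σ to the alternating sum Σ_i (−1)^i (σ with its i-th vertex removed). For instance
  ∂[v_0,v_1,v_5,v_6] = [v_1,v_5,v_6] − [v_0,v_5,v_6] + [v_0,v_1,v_6] − [v_0,v_1,v_5].
The resulting 16×1 matrix has rank 1, and its Smith normal form has invariant factors (1).

From H_k ≅ ker(∂_k) / im(∂_{k+1}) we obtain:

  H_3: rank ker ∂_3 − rank ∂_4 = (1 − 1) − 0 = 0, and there is no ∂_4, so H_3 ≅ 0.

H_3 = 0.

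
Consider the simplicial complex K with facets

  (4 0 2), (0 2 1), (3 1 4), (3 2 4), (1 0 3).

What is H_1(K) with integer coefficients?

Order the vertices as 0 < 1 < 2 < 3 < 4. Listing each simplex with vertices in this order, K has dimension 2 with simplices:

  0-simplices (5): [0], [1], [2], [3], [4]
  1-simplices (10): [0,1], [0,2], [0,3], [0,4], [1,2], [1,3], [1,4], [2,3], [2,4], [3,4]
  2-simplices (5): [0,1,2], [0,1,3], [0,2,4], [1,3,4], [2,3,4]

giving chain groups C_0 ≅ Z^5, C_1 ≅ Z^10, C_2 ≅ Z^5.

Boundary ∂_1: C_1 → C_0 sends each edge [p,q] (with p < q) to q − p. For instance
  ∂[1,3] = [3] − [1].
As a 5×10 matrix over Z this has rank 4, with invariant factors (1,1,1,1).

∂_2: C_2 → C_1 acts by ∂[p,q,r] = [q,r] − [p,r] + [p,q]. For instance
  ∂[2,3,4] = [3,4] − [2,4] + [2,3],
  ∂[1,3,4] = [3,4] − [1,4] + [1,3].
The resulting 10×5 matrix has rank 5, and its Smith normal form has invariant factors (1,1,1,1,1).

Reading off H_k = ker ∂_k / im ∂_{k+1}:

  H_1: rank ker ∂_1 − rank ∂_2 = (10 − 4) − 5 = 1, and the invariant factors of ∂_2 are all 1, so H_1 = Z.

(K is a triangulation of the Möbius band.)

H_1 = Z.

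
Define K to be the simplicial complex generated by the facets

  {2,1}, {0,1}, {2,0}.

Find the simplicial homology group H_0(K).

H_0 = Z.

Order the vertices as 0 < 1 < 2. Listing each simplex with vertices in this order, K has dimension 1 with simplices:

  0-simplices (3): [0], [1], [2]
  1-simplices (3): [0,1], [0,2], [1,2]

so the chain groups are C_0 ≅ Z^3, C_1 ≅ Z^3.

∂_1: C_1 → C_0 sends each edge [p,q] (with p < q) to q − p. For instance
  ∂[1,2] = [2] − [1].
The 3×3 boundary matrix has rank 2 and Smith normal form diag(1,1).

Now H_k = ker ∂_k / im ∂_{k+1}, so:

  H_0: rank C_0 − rank ∂_1 = 3 − 2 = 1, and the invariant factors of ∂_1 are all 1, so H_0 = Z.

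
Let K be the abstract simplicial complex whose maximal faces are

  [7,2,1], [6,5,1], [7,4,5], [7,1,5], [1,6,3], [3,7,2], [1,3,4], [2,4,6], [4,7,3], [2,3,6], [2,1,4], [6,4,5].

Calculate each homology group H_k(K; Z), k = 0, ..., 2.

Order the vertices as 1 < 2 < 3 < 4 < 5 < 6 < 7. Listing each simplex with vertices in this order, K has dimension 2 with simplices:

  0-simplices (7): [1], [2], [3], [4], [5], [6], [7]
  1-simplices (18): [1,2], [1,3], [1,4], [1,5], [1,6], [1,7], [2,3], [2,4], [2,6], [2,7], [3,4], [3,6], [3,7], [4,5], [4,6], [4,7], [5,6], [5,7]
  2-simplices (12): [1,2,4], [1,2,7], [1,3,4], [1,3,6], [1,5,6], [1,5,7], [2,3,6], [2,3,7], [2,4,6], [3,4,7], [4,5,6], [4,5,7]

Hence C_0 ≅ Z^7, C_1 ≅ Z^18, C_2 ≅ Z^12.

The boundary map ∂_1: C_1 → C_0 sends each edge [p,q] (with p < q) to q − p. For instance
  ∂[4,7] = [7] − [4].
As a 7×18 matrix over Z this has rank 6, with invariant factors (1,1,1,1,1,1).

The boundary map ∂_2: C_2 → C_1 sends each 2-simplex [p,q,r] to [q,r] − [p,r] + [p,q]. For instance
  ∂[1,5,7] = [5,7] − [1,7] + [1,5],
  ∂[2,4,6] = [4,6] − [2,6] + [2,4].
The resulting 18×12 matrix has rank 12, and its Smith normal form has invariant factors (1,1,1,1,1,1,1,1,1,1,1,2).

From H_k ≅ ker(∂_k) / im(∂_{k+1}) we obtain:

  H_0: rank C_0 − rank ∂_1 = 7 − 6 = 1, and the invariant factors of ∂_1 are all 1, so H_0 ≅ Z.
  H_1: rank ker ∂_1 − rank ∂_2 = (18 − 6) − 12 = 0, and ∂_2 has invariant factor 2 > 1, so H_1 ≅ Z/2.
  H_2: rank ker ∂_2 − rank ∂_3 = (12 − 12) − 0 = 0, and there is no ∂_3, so H_2 ≅ 0.

H_0 ≅ Z,  H_1 ≅ Z/2,  H_2 = 0.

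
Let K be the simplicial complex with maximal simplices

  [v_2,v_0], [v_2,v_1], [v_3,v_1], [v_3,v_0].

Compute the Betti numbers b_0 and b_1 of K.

b_0 = 1, b_1 = 1.

Take the total order v_0 < v_1 < v_2 < v_3 on the vertex set. Then K (dimension 1) consists of the simplices:

  0-simplices (4): [v_0], [v_1], [v_2], [v_3]
  1-simplices (4): [v_0,v_2], [v_0,v_3], [v_1,v_2], [v_1,v_3]

so the chain groups are C_0 ≅ Z^4, C_1 ≅ Z^4.

Boundary ∂_1: C_1 → C_0 is given by ∂[p,q] = [q] − [p].
As a 4×4 matrix over Z this has rank 3, with invariant factors (1,1,1).

Computing H_k = (kernel of ∂_k) / (image of ∂_{k+1}):

  H_0: rank C_0 − rank ∂_1 = 4 − 3 = 1, and the invariant factors of ∂_1 are all 1, so H_0 ≅ Z.
  H_1: rank ker ∂_1 − rank ∂_2 = (4 − 3) − 0 = 1, and there is no ∂_2, so H_1 ≅ Z.

Hence the Betti numbers are b_0 = 1, b_1 = 1.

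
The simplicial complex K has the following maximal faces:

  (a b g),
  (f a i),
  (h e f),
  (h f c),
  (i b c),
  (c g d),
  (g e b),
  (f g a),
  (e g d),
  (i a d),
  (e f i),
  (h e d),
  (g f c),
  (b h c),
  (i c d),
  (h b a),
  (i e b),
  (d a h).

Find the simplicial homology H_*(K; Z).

H_0 ≅ Z,  H_1 ≅ Z^2,  H_2 ≅ Z.

Take the total order a < b < c < d < e < f < g < h < i on the vertex set. Then K (dimension 2) consists of the simplices:

  0-simplices (9): a, b, c, d, e, f, g, h, i
  1-simplices (27): ab, ad, af, ag, ah, ai, bc, be, bg, bh, bi, cd, cf, cg, ch, ci, de, dg, dh, di, ef, eg, eh, ei, fg, fh, fi
  2-simplices (18): abg, abh, adh, adi, afg, afi, bch, bci, beg, bei, cdg, cdi, cfg, cfh, deg, deh, efh, efi

giving chain groups C_0 ≅ Z^9, C_1 ≅ Z^27, C_2 ≅ Z^18.

∂_1: C_1 → C_0 sends each edge [p,q] (with p < q) to q − p. For instance
  ∂af = f − a.
The 9×27 boundary matrix has rank 8 and Smith normal form diag(1,1,1,1,1,1,1,1).

∂_2: C_2 → C_1 sends each 2-simplex [p,q,r] to [q,r] − [p,r] + [p,q]. For instance
  ∂bch = ch − bh + bc,
  ∂cfg = fg − cg + cf.
This gives a 27×18 integer matrix of rank 17; reducing to Smith normal form yields diagonal entries (1,1,1,1,1,1,1,1,1,1,1,1,1,1,1,1,1).

Computing H_k = (kernel of ∂_k) / (image of ∂_{k+1}):

  H_0: rank C_0 − rank ∂_1 = 9 − 8 = 1, and the invariant factors of ∂_1 are all 1, so H_0 = Z.
  H_1: rank ker ∂_1 − rank ∂_2 = (27 − 8) − 17 = 2, and the invariant factors of ∂_2 are all 1, so H_1 = Z^2.
  H_2: rank ker ∂_2 − rank ∂_3 = (18 − 17) − 0 = 1, and there is no ∂_3, so H_2 = Z.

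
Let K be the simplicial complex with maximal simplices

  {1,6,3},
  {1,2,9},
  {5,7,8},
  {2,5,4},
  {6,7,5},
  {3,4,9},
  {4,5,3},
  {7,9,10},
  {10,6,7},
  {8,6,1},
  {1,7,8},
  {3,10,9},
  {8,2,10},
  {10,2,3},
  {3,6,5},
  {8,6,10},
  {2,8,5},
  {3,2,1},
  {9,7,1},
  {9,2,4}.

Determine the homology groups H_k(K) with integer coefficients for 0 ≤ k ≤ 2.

H_0 = Z,  H_1 = Z × Z/2,  H_2 = 0.

Order the vertices as 1 < 2 < 3 < 4 < 5 < 6 < 7 < 8 < 9 < 10. Listing each simplex with vertices in this order, K has dimension 2 with simplices:

  0-simplices (10): [1], [2], [3], [4], [5], [6], [7], [8], [9], [10]
  1-simplices (30): (30 of them)
  2-simplices (20): (20 of them)

giving chain groups C_0 ≅ Z^10, C_1 ≅ Z^30, C_2 ≅ Z^20.

The boundary map ∂_1: C_1 → C_0 maps an edge to its endpoints' difference, ∂[p,q] = q − p. For instance
  ∂[6,7] = [7] − [6].
As a 10×30 matrix over Z this has rank 9, with invariant factors (1,1,1,1,1,1,1,1,1).

Boundary ∂_2: C_2 → C_1 acts by ∂[p,q,r] = [q,r] − [p,r] + [p,q]. For instance
  ∂[6,7,10] = [7,10] − [6,10] + [6,7],
  ∂[1,2,3] = [2,3] − [1,3] + [1,2].
As a 30×20 matrix over Z this has rank 20, with invariant factors (1,1,1,1,1,1,1,1,1,1,1,1,1,1,1,1,1,1,1,2).

Reading off H_k = ker ∂_k / im ∂_{k+1}:

  H_0: rank C_0 − rank ∂_1 = 10 − 9 = 1, and the invariant factors of ∂_1 are all 1, so H_0 ≅ Z.
  H_1: rank ker ∂_1 − rank ∂_2 = (30 − 9) − 20 = 1, and ∂_2 has invariant factor 2 > 1, so H_1 ≅ Z × Z/2.
  H_2: rank ker ∂_2 − rank ∂_3 = (20 − 20) − 0 = 0, and there is no ∂_3, so H_2 ≅ 0.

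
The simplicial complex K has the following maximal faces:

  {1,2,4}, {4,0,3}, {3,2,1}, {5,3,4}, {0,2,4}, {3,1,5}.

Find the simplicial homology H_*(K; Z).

H_0 = Z,  H_1 = Z,  H_2 = 0.

K has 6 vertices, 12 edges, 6 triangles.
rank ∂_0 = 0, rank ∂_1 = 5 ⇒ b_0 = 6 − 0 − 5 = 1; all invariant factors of ∂_1 are 1 so no torsion. So H_0 = Z.
rank ∂_1 = 5, rank ∂_2 = 6 ⇒ b_1 = 12 − 5 − 6 = 1; all invariant factors of ∂_2 are 1 so no torsion. So H_1 = Z.
rank ∂_2 = 6, rank ∂_3 = 0 ⇒ b_2 = 6 − 6 − 0 = 0. So H_2 = 0.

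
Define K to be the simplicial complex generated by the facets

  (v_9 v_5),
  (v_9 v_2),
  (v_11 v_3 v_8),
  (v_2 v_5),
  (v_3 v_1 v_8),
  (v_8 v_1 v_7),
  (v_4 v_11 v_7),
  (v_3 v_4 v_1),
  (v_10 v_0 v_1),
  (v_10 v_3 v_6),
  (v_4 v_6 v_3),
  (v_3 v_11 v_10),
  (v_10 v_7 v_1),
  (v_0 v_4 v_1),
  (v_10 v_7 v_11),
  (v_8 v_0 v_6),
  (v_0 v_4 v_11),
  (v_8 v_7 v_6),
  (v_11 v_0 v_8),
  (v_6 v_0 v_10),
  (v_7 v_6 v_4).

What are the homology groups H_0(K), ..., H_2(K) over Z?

Order the vertices as v_0 < v_1 < v_2 < v_3 < v_4 < v_5 < v_6 < v_7 < v_8 < v_9 < v_10 < v_11. Listing each simplex with vertices in this order, K has dimension 2 with simplices:

  0-simplices (12): [v_0], [v_1], [v_2], [v_3], [v_4], [v_5], [v_6], [v_7], [v_8], [v_9], [v_10], [v_11]
  1-simplices (30): (30 of them)
  2-simplices (18): (18 of them)

Hence C_0 ≅ Z^12, C_1 ≅ Z^30, C_2 ≅ Z^18.

∂_1: C_1 → C_0 maps an edge to its endpoints' difference, ∂[p,q] = q − p.
This gives a 12×30 integer matrix of rank 10; reducing to Smith normal form yields diagonal entries (1,1,1,1,1,1,1,1,1,1).

The boundary map ∂_2: C_2 → C_1 sends each 2-simplex [p,q,r] to [q,r] − [p,r] + [p,q]. For instance
  ∂[v_1,v_7,v_8] = [v_7,v_8] − [v_1,v_8] + [v_1,v_7],
  ∂[v_0,v_6,v_10] = [v_6,v_10] − [v_0,v_10] + [v_0,v_6].
This gives a 30×18 integer matrix of rank 17; reducing to Smith normal form yields diagonal entries (1,1,1,1,1,1,1,1,1,1,1,1,1,1,1,1,1).

Reading off H_k = ker ∂_k / im ∂_{k+1}:

  H_0: rank C_0 − rank ∂_1 = 12 − 10 = 2, and the invariant factors of ∂_1 are all 1, so H_0 ≅ Z^2.
  H_1: rank ker ∂_1 − rank ∂_2 = (30 − 10) − 17 = 3, and the invariant factors of ∂_2 are all 1, so H_1 ≅ Z^3.
  H_2: rank ker ∂_2 − rank ∂_3 = (18 − 17) − 0 = 1, and there is no ∂_3, so H_2 ≅ Z.

H_0 ≅ Z^2,  H_1 ≅ Z^3,  H_2 ≅ Z.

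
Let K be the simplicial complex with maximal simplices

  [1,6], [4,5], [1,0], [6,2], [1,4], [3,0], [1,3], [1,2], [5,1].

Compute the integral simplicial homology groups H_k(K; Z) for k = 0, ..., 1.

Order the vertices as 0 < 1 < 2 < 3 < 4 < 5 < 6. Listing each simplex with vertices in this order, K has dimension 1 with simplices:

  0-simplices (7): [0], [1], [2], [3], [4], [5], [6]
  1-simplices (9): [0,1], [0,3], [1,2], [1,3], [1,4], [1,5], [1,6], [2,6], [4,5]

Hence C_0 ≅ Z^7, C_1 ≅ Z^9.

∂_1: C_1 → C_0 maps an edge to its endpoints' difference, ∂[p,q] = q − p.
The resulting 7×9 matrix has rank 6, and its Smith normal form has invariant factors (1,1,1,1,1,1).

Now H_k = ker ∂_k / im ∂_{k+1}, so:

  H_0: rank C_0 − rank ∂_1 = 7 − 6 = 1, and the invariant factors of ∂_1 are all 1, so H_0 = Z.
  H_1: rank ker ∂_1 − rank ∂_2 = (9 − 6) − 0 = 3, and there is no ∂_2, so H_1 = Z^3.

H_0 = Z,  H_1 = Z^3.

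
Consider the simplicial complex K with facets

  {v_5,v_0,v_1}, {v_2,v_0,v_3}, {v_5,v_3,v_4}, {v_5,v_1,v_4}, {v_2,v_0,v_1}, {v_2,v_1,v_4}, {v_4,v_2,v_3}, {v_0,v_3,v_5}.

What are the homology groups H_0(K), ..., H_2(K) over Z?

Fix the vertex order v_0 < v_1 < v_2 < v_3 < v_4 < v_5 and write every simplex with vertices in increasing order. Then dim K = 2 and the simplices of K are:

  0-simplices (6): [v_0], [v_1], [v_2], [v_3], [v_4], [v_5]
  1-simplices (12): [v_0,v_1], [v_0,v_2], [v_0,v_3], [v_0,v_5], [v_1,v_2], [v_1,v_4], [v_1,v_5], [v_2,v_3], [v_2,v_4], [v_3,v_4], [v_3,v_5], [v_4,v_5]
  2-simplices (8): [v_0,v_1,v_2], [v_0,v_1,v_5], [v_0,v_2,v_3], [v_0,v_3,v_5], [v_1,v_2,v_4], [v_1,v_4,v_5], [v_2,v_3,v_4], [v_3,v_4,v_5]

giving chain groups C_0 ≅ Z^6, C_1 ≅ Z^12, C_2 ≅ Z^8.

∂_1: C_1 → C_0 is given by ∂[p,q] = [q] − [p].
This gives a 6×12 integer matrix of rank 5; reducing to Smith normal form yields diagonal entries (1,1,1,1,1).

∂_2: C_2 → C_1 sends each 2-simplex [p,q,r] to [q,r] − [p,r] + [p,q]. For instance
  ∂[v_2,v_3,v_4] = [v_3,v_4] − [v_2,v_4] + [v_2,v_3],
  ∂[v_0,v_1,v_5] = [v_1,v_5] − [v_0,v_5] + [v_0,v_1].
The resulting 12×8 matrix has rank 7, and its Smith normal form has invariant factors (1,1,1,1,1,1,1).

Now H_k = ker ∂_k / im ∂_{k+1}, so:

  H_0: rank C_0 − rank ∂_1 = 6 − 5 = 1, and the invariant factors of ∂_1 are all 1, so H_0 = Z.
  H_1: rank ker ∂_1 − rank ∂_2 = (12 − 5) − 7 = 0, and the invariant factors of ∂_2 are all 1, so H_1 = 0.
  H_2: rank ker ∂_2 − rank ∂_3 = (8 − 7) − 0 = 1, and there is no ∂_3, so H_2 = Z.

(K is a triangulation of the 2-sphere S^2.)

H_0 ≅ Z,  H_1 = 0,  H_2 ≅ Z.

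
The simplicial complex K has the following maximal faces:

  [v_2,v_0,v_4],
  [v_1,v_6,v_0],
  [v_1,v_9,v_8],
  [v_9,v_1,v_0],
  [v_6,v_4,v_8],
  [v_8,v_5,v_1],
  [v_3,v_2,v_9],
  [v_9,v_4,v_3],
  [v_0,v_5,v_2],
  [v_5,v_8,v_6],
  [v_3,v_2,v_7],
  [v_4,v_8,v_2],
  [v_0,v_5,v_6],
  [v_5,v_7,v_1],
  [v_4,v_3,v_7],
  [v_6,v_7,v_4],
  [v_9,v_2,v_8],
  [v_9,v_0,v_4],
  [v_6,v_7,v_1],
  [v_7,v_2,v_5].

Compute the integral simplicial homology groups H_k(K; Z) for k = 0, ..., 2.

Take the total order v_0 < v_1 < v_2 < v_3 < v_4 < v_5 < v_6 < v_7 < v_8 < v_9 on the vertex set. Then K (dimension 2) consists of the simplices:

  0-simplices (10): [v_0], [v_1], [v_2], [v_3], [v_4], [v_5], [v_6], [v_7], [v_8], [v_9]
  1-simplices (30): (30 of them)
  2-simplices (20): (20 of them)

so the chain groups are C_0 ≅ Z^10, C_1 ≅ Z^30, C_2 ≅ Z^20.

∂_1: C_1 → C_0 sends each edge [p,q] (with p < q) to q − p. For instance
  ∂[v_2,v_4] = [v_4] − [v_2].
The 10×30 boundary matrix has rank 9 and Smith normal form diag(1,1,1,1,1,1,1,1,1).

∂_2: C_2 → C_1 maps a triangle to the signed sum of its edges. For instance
  ∂[v_1,v_8,v_9] = [v_8,v_9] − [v_1,v_9] + [v_1,v_8],
  ∂[v_2,v_5,v_7] = [v_5,v_7] − [v_2,v_7] + [v_2,v_5].
The resulting 30×20 matrix has rank 20, and its Smith normal form has invariant factors (1,1,1,1,1,1,1,1,1,1,1,1,1,1,1,1,1,1,1,2).

Reading off H_k = ker ∂_k / im ∂_{k+1}:

  H_0: rank C_0 − rank ∂_1 = 10 − 9 = 1, and the invariant factors of ∂_1 are all 1, so H_0 ≅ Z.
  H_1: rank ker ∂_1 − rank ∂_2 = (30 − 9) − 20 = 1, and ∂_2 has invariant factor 2 > 1, so H_1 ≅ Z ⊕ Z/2.
  H_2: rank ker ∂_2 − rank ∂_3 = (20 − 20) − 0 = 0, and there is no ∂_3, so H_2 ≅ 0.

As a check, the Euler characteristic is 10 − 30 + 20 = 0, which agrees with 1 − 1 + 0 = 0.

H_0 ≅ Z,  H_1 ≅ Z ⊕ Z/2,  H_2 = 0.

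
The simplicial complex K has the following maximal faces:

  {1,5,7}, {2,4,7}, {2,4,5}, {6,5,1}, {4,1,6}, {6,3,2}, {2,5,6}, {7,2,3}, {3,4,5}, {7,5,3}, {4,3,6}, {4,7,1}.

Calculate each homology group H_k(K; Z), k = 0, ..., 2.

Order the vertices as 1 < 2 < 3 < 4 < 5 < 6 < 7. Listing each simplex with vertices in this order, K has dimension 2 with simplices:

  0-simplices (7): [1], [2], [3], [4], [5], [6], [7]
  1-simplices (18): [1,4], [1,5], [1,6], [1,7], [2,3], [2,4], [2,5], [2,6], [2,7], [3,4], [3,5], [3,6], [3,7], [4,5], [4,6], [4,7], [5,6], [5,7]
  2-simplices (12): [1,4,6], [1,4,7], [1,5,6], [1,5,7], [2,3,6], [2,3,7], [2,4,5], [2,4,7], [2,5,6], [3,4,5], [3,4,6], [3,5,7]

giving chain groups C_0 ≅ Z^7, C_1 ≅ Z^18, C_2 ≅ Z^12.

Boundary ∂_1: C_1 → C_0 is given by ∂[p,q] = [q] − [p]. For instance
  ∂[2,4] = [4] − [2].
The resulting 7×18 matrix has rank 6, and its Smith normal form has invariant factors (1,1,1,1,1,1).

The boundary map ∂_2: C_2 → C_1 acts by ∂[p,q,r] = [q,r] − [p,r] + [p,q]. For instance
  ∂[3,4,5] = [4,5] − [3,5] + [3,4],
  ∂[2,4,7] = [4,7] − [2,7] + [2,4].
This gives a 18×12 integer matrix of rank 12; reducing to Smith normal form yields diagonal entries (1,1,1,1,1,1,1,1,1,1,1,2).

Computing H_k = (kernel of ∂_k) / (image of ∂_{k+1}):

  H_0: rank C_0 − rank ∂_1 = 7 − 6 = 1, and the invariant factors of ∂_1 are all 1, so H_0 = Z.
  H_1: rank ker ∂_1 − rank ∂_2 = (18 − 6) − 12 = 0, and ∂_2 has invariant factor 2 > 1, so H_1 = Z/2Z.
  H_2: rank ker ∂_2 − rank ∂_3 = (12 − 12) − 0 = 0, and there is no ∂_3, so H_2 = 0.

As a check, the Euler characteristic is 7 − 18 + 12 = 1, which agrees with 1 − 0 + 0 = 1.

H_0 ≅ Z,  H_1 ≅ Z/2Z,  H_2 = 0.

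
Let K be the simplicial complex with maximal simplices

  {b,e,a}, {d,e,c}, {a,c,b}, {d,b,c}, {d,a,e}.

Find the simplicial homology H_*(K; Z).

Order the vertices as a < b < c < d < e. Listing each simplex with vertices in this order, K has dimension 2 with simplices:

  0-simplices (5): a, b, c, d, e
  1-simplices (10): ab, ac, ad, ae, bc, bd, be, cd, ce, de
  2-simplices (5): abc, abe, ade, bcd, cde

giving chain groups C_0 ≅ Z^5, C_1 ≅ Z^10, C_2 ≅ Z^5.

Boundary ∂_1: C_1 → C_0 sends each edge [p,q] (with p < q) to q − p. For instance
  ∂de = e − d.
As a 5×10 matrix over Z this has rank 4, with invariant factors (1,1,1,1).

Boundary ∂_2: C_2 → C_1 acts by ∂[p,q,r] = [q,r] − [p,r] + [p,q]. For instance
  ∂ade = de − ae + ad,
  ∂cde = de − ce + cd.
The resulting 10×5 matrix has rank 5, and its Smith normal form has invariant factors (1,1,1,1,1).

Reading off H_k = ker ∂_k / im ∂_{k+1}:

  H_0: rank C_0 − rank ∂_1 = 5 − 4 = 1, and the invariant factors of ∂_1 are all 1, so H_0 ≅ Z.
  H_1: rank ker ∂_1 − rank ∂_2 = (10 − 4) − 5 = 1, and the invariant factors of ∂_2 are all 1, so H_1 ≅ Z.
  H_2: rank ker ∂_2 − rank ∂_3 = (5 − 5) − 0 = 0, and there is no ∂_3, so H_2 ≅ 0.

As a check, the Euler characteristic is 5 − 10 + 5 = 0, which agrees with 1 − 1 + 0 = 0.

H_0 = Z,  H_1 = Z,  H_2 = 0.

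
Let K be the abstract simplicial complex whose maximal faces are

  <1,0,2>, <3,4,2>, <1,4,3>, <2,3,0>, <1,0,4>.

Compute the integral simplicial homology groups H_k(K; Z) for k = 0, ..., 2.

K has 5 vertices, 10 edges, 5 triangles.
rank ∂_0 = 0, rank ∂_1 = 4 ⇒ b_0 = 5 − 0 − 4 = 1; all invariant factors of ∂_1 are 1 so no torsion. So H_0 = Z.
rank ∂_1 = 4, rank ∂_2 = 5 ⇒ b_1 = 10 − 4 − 5 = 1; all invariant factors of ∂_2 are 1 so no torsion. So H_1 = Z.
rank ∂_2 = 5, rank ∂_3 = 0 ⇒ b_2 = 5 − 5 − 0 = 0. So H_2 = 0.

H_0 ≅ Z,  H_1 ≅ Z,  H_2 = 0.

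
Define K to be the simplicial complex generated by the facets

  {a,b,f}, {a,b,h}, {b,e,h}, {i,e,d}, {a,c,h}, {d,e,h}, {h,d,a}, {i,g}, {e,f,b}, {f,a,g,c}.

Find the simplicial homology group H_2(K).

Take the total order a < b < c < d < e < f < g < h < i on the vertex set. Then K (dimension 3) consists of the simplices:

  0-simplices (9): a, b, c, d, e, f, g, h, i
  1-simplices (20): ab, ac, ad, af, ag, ah, be, bf, bh, cf, cg, ch, de, dh, di, ef, eh, ei, fg, gi
  2-simplices (12): abf, abh, acf, acg, ach, adh, afg, bef, beh, cfg, deh, dei
  3-simplices (1): acfg

so the chain groups are C_0 ≅ Z^9, C_1 ≅ Z^20, C_2 ≅ Z^12, C_3 ≅ Z^1.

∂_1: C_1 → C_0 maps an edge to its endpoints' difference, ∂[p,q] = q − p. For instance
  ∂ch = h − c.
The 9×20 boundary matrix has rank 8 and Smith normal form diag(1,1,1,1,1,1,1,1).

The boundary map ∂_2: C_2 → C_1 maps a triangle to the signed sum of its edges. For instance
  ∂afg = fg − ag + af,
  ∂dei = ei − di + de.
This gives a 20×12 integer matrix of rank 11; reducing to Smith normal form yields diagonal entries (1,1,1,1,1,1,1,1,1,1,1).

The boundary map ∂_3: C_3 → C_2 sends each 3-simplex σ to the alternating sum Σ_i (−1)^i (σ with its i-th vertex removed). For instance
  ∂acfg = cfg − afg + acg − acf.
The 12×1 boundary matrix has rank 1 and Smith normal form diag(1).

Computing H_k = (kernel of ∂_k) / (image of ∂_{k+1}):

  H_2: rank ker ∂_2 − rank ∂_3 = (12 − 11) − 1 = 0, and the invariant factors of ∂_3 are all 1, so H_2 = 0.

H_2 ≅ 0.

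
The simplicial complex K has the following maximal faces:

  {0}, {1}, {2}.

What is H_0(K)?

Fix the vertex order 0 < 1 < 2 and write every simplex with vertices in increasing order. Then dim K = 0 and the simplices of K are:

  0-simplices (3): [0], [1], [2]

Hence C_0 ≅ Z^3.

Computing H_k = (kernel of ∂_k) / (image of ∂_{k+1}):

  H_0: rank C_0 − rank ∂_1 = 3 − 0 = 3, and there is no ∂_1, so H_0 = Z^3.

H_0 = Z^3.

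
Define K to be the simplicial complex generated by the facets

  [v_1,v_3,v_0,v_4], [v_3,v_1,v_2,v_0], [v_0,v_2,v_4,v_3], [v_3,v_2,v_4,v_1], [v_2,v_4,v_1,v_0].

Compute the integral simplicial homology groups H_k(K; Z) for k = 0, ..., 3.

Fix the vertex order v_0 < v_1 < v_2 < v_3 < v_4 and write every simplex with vertices in increasing order. Then dim K = 3 and the simplices of K are:

  0-simplices (5): [v_0], [v_1], [v_2], [v_3], [v_4]
  1-simplices (10): [v_0,v_1], [v_0,v_2], [v_0,v_3], [v_0,v_4], [v_1,v_2], [v_1,v_3], [v_1,v_4], [v_2,v_3], [v_2,v_4], [v_3,v_4]
  2-simplices (10): [v_0,v_1,v_2], [v_0,v_1,v_3], [v_0,v_1,v_4], [v_0,v_2,v_3], [v_0,v_2,v_4], [v_0,v_3,v_4], [v_1,v_2,v_3], [v_1,v_2,v_4], [v_1,v_3,v_4], [v_2,v_3,v_4]
  3-simplices (5): [v_0,v_1,v_2,v_3], [v_0,v_1,v_2,v_4], [v_0,v_1,v_3,v_4], [v_0,v_2,v_3,v_4], [v_1,v_2,v_3,v_4]

so the chain groups are C_0 ≅ Z^5, C_1 ≅ Z^10, C_2 ≅ Z^10, C_3 ≅ Z^5.

∂_1: C_1 → C_0 is given by ∂[p,q] = [q] − [p].
This gives a 5×10 integer matrix of rank 4; reducing to Smith normal form yields diagonal entries (1,1,1,1).

The boundary map ∂_2: C_2 → C_1 maps a triangle to the signed sum of its edges. For instance
  ∂[v_0,v_2,v_3] = [v_2,v_3] − [v_0,v_3] + [v_0,v_2],
  ∂[v_0,v_1,v_2] = [v_1,v_2] − [v_0,v_2] + [v_0,v_1].
This gives a 10×10 integer matrix of rank 6; reducing to Smith normal form yields diagonal entries (1,1,1,1,1,1).

The boundary map ∂_3: C_3 → C_2 sends each 3-simplex σ to the alternating sum Σ_i (−1)^i (σ with its i-th vertex removed). For instance
  ∂[v_1,v_2,v_3,v_4] = [v_2,v_3,v_4] − [v_1,v_3,v_4] + [v_1,v_2,v_4] − [v_1,v_2,v_3],
  ∂[v_0,v_1,v_2,v_4] = [v_1,v_2,v_4] − [v_0,v_2,v_4] + [v_0,v_1,v_4] − [v_0,v_1,v_2].
The 10×5 boundary matrix has rank 4 and Smith normal form diag(1,1,1,1).

From H_k ≅ ker(∂_k) / im(∂_{k+1}) we obtain:

  H_0: rank C_0 − rank ∂_1 = 5 − 4 = 1, and the invariant factors of ∂_1 are all 1, so H_0 = Z.
  H_1: rank ker ∂_1 − rank ∂_2 = (10 − 4) − 6 = 0, and the invariant factors of ∂_2 are all 1, so H_1 = 0.
  H_2: rank ker ∂_2 − rank ∂_3 = (10 − 6) − 4 = 0, and the invariant factors of ∂_3 are all 1, so H_2 = 0.
  H_3: rank ker ∂_3 − rank ∂_4 = (5 − 4) − 0 = 1, and there is no ∂_4, so H_3 = Z.

As a check, the Euler characteristic is 5 − 10 + 10 − 5 = 0, which agrees with 1 − 0 + 0 − 1 = 0.
(K is a triangulation of the 3-sphere S^3.)

H_0 = Z,  H_1 = 0,  H_2 = 0,  H_3 = Z.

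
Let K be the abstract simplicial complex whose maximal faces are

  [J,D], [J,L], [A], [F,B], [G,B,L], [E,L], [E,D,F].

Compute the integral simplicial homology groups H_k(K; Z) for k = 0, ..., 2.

H_0 = Z^2,  H_1 = Z^2,  H_2 = 0.

K has 8 vertices, 10 edges, 2 triangles.
rank ∂_0 = 0, rank ∂_1 = 6 ⇒ b_0 = 8 − 0 − 6 = 2; all invariant factors of ∂_1 are 1 so no torsion. So H_0 = Z^2.
rank ∂_1 = 6, rank ∂_2 = 2 ⇒ b_1 = 10 − 6 − 2 = 2; all invariant factors of ∂_2 are 1 so no torsion. So H_1 = Z^2.
rank ∂_2 = 2, rank ∂_3 = 0 ⇒ b_2 = 2 − 2 − 0 = 0. So H_2 = 0.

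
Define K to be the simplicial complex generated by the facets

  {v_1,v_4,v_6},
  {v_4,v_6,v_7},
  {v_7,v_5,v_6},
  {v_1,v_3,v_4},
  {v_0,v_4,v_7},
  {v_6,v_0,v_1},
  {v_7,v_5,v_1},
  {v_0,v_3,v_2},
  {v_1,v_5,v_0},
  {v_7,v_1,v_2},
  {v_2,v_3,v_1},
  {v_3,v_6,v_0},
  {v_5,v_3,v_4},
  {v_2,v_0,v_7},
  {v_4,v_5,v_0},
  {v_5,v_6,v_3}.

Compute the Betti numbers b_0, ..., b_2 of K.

b_0 = 1, b_1 = 2, b_2 = 1.

Order the vertices as v_0 < v_1 < v_2 < v_3 < v_4 < v_5 < v_6 < v_7. Listing each simplex with vertices in this order, K has dimension 2 with simplices:

  0-simplices (8): [v_0], [v_1], [v_2], [v_3], [v_4], [v_5], [v_6], [v_7]
  1-simplices (24): (24 of them)
  2-simplices (16): (16 of them)

giving chain groups C_0 ≅ Z^8, C_1 ≅ Z^24, C_2 ≅ Z^16.

The boundary map ∂_1: C_1 → C_0 is given by ∂[p,q] = [q] − [p]. For instance
  ∂[v_4,v_7] = [v_7] − [v_4].
This gives a 8×24 integer matrix of rank 7; reducing to Smith normal form yields diagonal entries (1,1,1,1,1,1,1).

∂_2: C_2 → C_1 acts by ∂[p,q,r] = [q,r] − [p,r] + [p,q]. For instance
  ∂[v_0,v_1,v_5] = [v_1,v_5] − [v_0,v_5] + [v_0,v_1],
  ∂[v_0,v_4,v_5] = [v_4,v_5] − [v_0,v_5] + [v_0,v_4].
This gives a 24×16 integer matrix of rank 15; reducing to Smith normal form yields diagonal entries (1,1,1,1,1,1,1,1,1,1,1,1,1,1,1).

Reading off H_k = ker ∂_k / im ∂_{k+1}:

  H_0: rank C_0 − rank ∂_1 = 8 − 7 = 1, and the invariant factors of ∂_1 are all 1, so H_0 = Z.
  H_1: rank ker ∂_1 − rank ∂_2 = (24 − 7) − 15 = 2, and the invariant factors of ∂_2 are all 1, so H_1 = Z^2.
  H_2: rank ker ∂_2 − rank ∂_3 = (16 − 15) − 0 = 1, and there is no ∂_3, so H_2 = Z.

Hence the Betti numbers are b_0 = 1, b_1 = 2, b_2 = 1.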